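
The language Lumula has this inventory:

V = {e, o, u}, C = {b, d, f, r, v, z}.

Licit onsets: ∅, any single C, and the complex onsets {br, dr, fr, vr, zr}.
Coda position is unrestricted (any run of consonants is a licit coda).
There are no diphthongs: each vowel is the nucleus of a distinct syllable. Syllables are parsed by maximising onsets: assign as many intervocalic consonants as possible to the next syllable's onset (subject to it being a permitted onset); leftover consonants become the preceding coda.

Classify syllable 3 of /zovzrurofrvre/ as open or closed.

closed

Vowels present: o, u, o, e; each is a nucleus, giving 4 syllables.
V1 /o/ – V2 /u/: /vzr/ — longest licit onset from the right is /zr/, leaving /v/ as coda.
V2 /u/ – V3 /o/: just /r/ — single C goes to the following onset.
V3 /o/ – V4 /e/: /frvr/ splits as /fr/ + /vr/ (/vr/ is the longest suffix that is a licit onset).
Result: zov.zru.rofr.vre.
Syllable 3 is /rofr/ with coda /fr/, so it is closed.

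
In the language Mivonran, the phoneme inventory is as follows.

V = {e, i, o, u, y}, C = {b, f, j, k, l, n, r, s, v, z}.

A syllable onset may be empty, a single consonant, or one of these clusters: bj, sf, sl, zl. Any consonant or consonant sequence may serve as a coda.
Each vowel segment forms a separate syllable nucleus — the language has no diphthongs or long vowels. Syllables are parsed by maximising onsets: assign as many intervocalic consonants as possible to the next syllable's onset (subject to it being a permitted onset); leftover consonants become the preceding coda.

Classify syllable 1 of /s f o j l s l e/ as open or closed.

The vowels are o, e — 2 nuclei, so 2 syllables.
/o…e/ gap (V1→V2): cluster /jlsl/ — the longest permitted-onset suffix is /sl/; onset = /sl/, preceding coda = /jl/.
Result: sfojl.sle.
Syllable 1 is /sfojl/ with coda /jl/, so it is closed.

closed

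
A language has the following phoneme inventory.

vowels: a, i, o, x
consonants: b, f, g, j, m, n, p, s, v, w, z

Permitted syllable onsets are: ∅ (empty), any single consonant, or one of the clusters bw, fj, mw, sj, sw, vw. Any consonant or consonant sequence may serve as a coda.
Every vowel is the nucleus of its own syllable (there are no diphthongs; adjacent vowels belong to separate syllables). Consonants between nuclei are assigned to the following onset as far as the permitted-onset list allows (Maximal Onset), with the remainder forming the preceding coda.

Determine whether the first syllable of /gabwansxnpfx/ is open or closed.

open

Vowels present: a, a, x, x; each is a nucleus, giving 4 syllables.
Between /a/ (V1) and /a/ (V2): cluster /bw/ — /bw/ is itself a permitted onset, so the whole cluster goes right; preceding coda = ∅.
Between /a/ (V2) and /x/ (V3): /ns/ splits as /n/ + /s/ (/s/ is the longest suffix that is a licit onset).
Between /x/ (V3) and /x/ (V4): cluster /npf/ — the longest permitted-onset suffix is /f/; onset = /f/, preceding coda = /np/.
Result: ga.bwan.sxnp.fx.
Syllable 1 is /ga/; it ends in its nucleus with no coda, so it is open.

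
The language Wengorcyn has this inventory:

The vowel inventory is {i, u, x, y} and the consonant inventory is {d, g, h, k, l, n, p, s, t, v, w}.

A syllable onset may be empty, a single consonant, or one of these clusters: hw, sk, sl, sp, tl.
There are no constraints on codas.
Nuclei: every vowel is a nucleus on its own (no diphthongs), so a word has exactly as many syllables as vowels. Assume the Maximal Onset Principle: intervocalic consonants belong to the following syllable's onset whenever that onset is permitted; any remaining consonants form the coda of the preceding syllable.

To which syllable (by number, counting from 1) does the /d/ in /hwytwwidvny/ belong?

2

Nuclei (vowels): y, i, y → 3 syllables.
σ1/σ2 boundary: /tww/ — longest licit onset from the right is /w/, leaving /tw/ as coda.
σ2/σ3 boundary: /dvn/ splits as /dv/ + /n/ (/n/ is the longest suffix that is a licit onset).
So the parse is hwytw.widv.ny.
The /d/ is in the coda of syllable 2 (/widv/).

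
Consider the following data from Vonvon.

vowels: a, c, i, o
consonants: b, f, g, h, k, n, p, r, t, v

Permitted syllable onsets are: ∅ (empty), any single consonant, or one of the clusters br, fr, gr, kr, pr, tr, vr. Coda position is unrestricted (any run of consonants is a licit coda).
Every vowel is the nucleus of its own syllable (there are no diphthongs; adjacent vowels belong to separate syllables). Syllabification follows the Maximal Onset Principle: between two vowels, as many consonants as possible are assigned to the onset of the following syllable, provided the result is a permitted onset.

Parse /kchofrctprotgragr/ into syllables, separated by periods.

The vowels are c, o, c, o, a — 5 nuclei, so 5 syllables.
Between /c/ (V1) and /o/ (V2): just /h/ — single C goes to the following onset.
Between /o/ (V2) and /c/ (V3): /fr/ is a licit onset in full, so it all attaches to the next syllable.
Between /c/ (V3) and /o/ (V4): /tpr/ splits as /t/ + /pr/ (/pr/ is the longest suffix that is a licit onset).
Between /o/ (V4) and /a/ (V5): /tgr/ splits as /t/ + /gr/ (/gr/ is the longest suffix that is a licit onset).

kc.ho.frct.prot.gragr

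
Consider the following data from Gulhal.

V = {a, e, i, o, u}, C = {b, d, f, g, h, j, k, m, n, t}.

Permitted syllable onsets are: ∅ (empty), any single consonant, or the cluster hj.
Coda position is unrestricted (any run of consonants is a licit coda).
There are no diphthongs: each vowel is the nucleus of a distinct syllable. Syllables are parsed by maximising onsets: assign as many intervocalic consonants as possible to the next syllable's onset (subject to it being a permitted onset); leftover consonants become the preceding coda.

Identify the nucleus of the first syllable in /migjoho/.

i

Vowels present: i, o, o; each is a nucleus, giving 3 syllables.
The first nucleus (vowel 1 from the left) is /i/.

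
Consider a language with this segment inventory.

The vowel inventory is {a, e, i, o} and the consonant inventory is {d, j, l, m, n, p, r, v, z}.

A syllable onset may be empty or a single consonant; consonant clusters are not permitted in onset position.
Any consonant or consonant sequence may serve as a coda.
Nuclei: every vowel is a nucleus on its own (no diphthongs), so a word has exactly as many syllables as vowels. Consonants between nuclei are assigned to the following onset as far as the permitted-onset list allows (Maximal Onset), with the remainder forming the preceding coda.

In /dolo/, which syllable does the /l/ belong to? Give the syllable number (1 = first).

Vowels present: o, o; each is a nucleus, giving 2 syllables.
Between /o/ (V1) and /o/ (V2): /l/ is a single consonant, so it becomes the next onset.
So the parse is do.lo.
The /l/ is in the onset of syllable 2 (/lo/).

2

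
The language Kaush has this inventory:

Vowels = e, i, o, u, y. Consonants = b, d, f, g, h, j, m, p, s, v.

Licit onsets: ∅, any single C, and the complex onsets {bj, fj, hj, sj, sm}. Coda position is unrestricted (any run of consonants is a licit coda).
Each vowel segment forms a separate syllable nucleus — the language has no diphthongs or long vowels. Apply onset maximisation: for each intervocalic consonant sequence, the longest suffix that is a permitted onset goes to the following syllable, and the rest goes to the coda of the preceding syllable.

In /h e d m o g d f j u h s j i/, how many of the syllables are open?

1

Nuclei (vowels): e, o, u, i → 4 syllables.
Between /e/ (V1) and /o/ (V2): /dm/ — longest licit onset from the right is /m/, leaving /d/ as coda.
Between /o/ (V2) and /u/ (V3): /gdfj/; trying suffixes from longest down, /fj/ is the first permitted one, so coda /gd/ | onset /fj/.
Between /u/ (V3) and /i/ (V4): cluster /hsj/ — the longest permitted-onset suffix is /sj/; onset = /sj/, preceding coda = /h/.
Putting it together: hed.mogd.fjuh.sji.
Classifying each syllable: /hed/ (closed), /mogd/ (closed), /fjuh/ (closed), /sji/ (open).
Open syllables: 1.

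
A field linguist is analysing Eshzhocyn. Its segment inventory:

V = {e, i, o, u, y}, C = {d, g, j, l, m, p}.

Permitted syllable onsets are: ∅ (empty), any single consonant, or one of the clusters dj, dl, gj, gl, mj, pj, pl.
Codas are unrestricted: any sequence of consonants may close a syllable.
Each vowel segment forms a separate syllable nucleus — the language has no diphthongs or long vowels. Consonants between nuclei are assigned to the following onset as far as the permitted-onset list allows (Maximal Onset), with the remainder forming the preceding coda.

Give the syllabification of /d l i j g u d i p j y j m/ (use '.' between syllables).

Nuclei (vowels): i, u, i, y → 4 syllables.
V1 /i/ – V2 /u/: /jg/ — longest licit onset from the right is /g/, leaving /j/ as coda.
V2 /u/ – V3 /i/: /d/ is a single consonant, so it becomes the next onset.
V3 /i/ – V4 /y/: /pj/ is a licit onset in full, so it all attaches to the next syllable.

dlij.gu.di.pjyjm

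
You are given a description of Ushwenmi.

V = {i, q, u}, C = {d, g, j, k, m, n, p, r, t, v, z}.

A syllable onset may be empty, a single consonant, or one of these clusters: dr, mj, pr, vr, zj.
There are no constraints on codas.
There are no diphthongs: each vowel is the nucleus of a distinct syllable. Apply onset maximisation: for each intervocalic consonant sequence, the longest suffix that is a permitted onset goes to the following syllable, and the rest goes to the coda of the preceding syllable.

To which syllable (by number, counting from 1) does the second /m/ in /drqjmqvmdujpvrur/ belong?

The vowels are q, q, u, u — 4 nuclei, so 4 syllables.
σ1/σ2 boundary: /jm/ — longest licit onset from the right is /m/, leaving /j/ as coda.
σ2/σ3 boundary: /vmd/ splits as /vm/ + /d/ (/d/ is the longest suffix that is a licit onset).
σ3/σ4 boundary: /jpvr/ — longest licit onset from the right is /vr/, leaving /jp/ as coda.
Syllabification: drqj.mqvm.dujp.vrur.
The second /m/ is in the coda of syllable 2 (/mqvm/).

2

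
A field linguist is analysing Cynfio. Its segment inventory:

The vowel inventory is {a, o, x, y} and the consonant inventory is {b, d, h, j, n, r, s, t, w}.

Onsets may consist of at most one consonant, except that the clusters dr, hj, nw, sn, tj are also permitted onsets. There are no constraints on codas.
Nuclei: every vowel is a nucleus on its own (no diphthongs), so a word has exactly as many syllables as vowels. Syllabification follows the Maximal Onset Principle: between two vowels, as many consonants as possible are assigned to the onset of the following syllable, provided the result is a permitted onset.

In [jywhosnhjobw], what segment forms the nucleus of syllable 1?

y

Vowels present: y, o, o; each is a nucleus, giving 3 syllables.
The first nucleus (vowel 1 from the left) is /y/.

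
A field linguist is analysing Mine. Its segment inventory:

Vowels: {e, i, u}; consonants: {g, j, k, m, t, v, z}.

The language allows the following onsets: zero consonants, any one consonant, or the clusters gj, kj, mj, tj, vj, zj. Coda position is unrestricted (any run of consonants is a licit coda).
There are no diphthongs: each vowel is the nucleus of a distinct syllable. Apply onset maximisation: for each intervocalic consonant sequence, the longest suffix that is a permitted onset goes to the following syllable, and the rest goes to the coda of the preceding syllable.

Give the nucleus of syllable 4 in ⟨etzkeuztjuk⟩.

Nuclei (vowels): e, e, u, u → 4 syllables.
The fourth nucleus (vowel 4 from the left) is /u/.

u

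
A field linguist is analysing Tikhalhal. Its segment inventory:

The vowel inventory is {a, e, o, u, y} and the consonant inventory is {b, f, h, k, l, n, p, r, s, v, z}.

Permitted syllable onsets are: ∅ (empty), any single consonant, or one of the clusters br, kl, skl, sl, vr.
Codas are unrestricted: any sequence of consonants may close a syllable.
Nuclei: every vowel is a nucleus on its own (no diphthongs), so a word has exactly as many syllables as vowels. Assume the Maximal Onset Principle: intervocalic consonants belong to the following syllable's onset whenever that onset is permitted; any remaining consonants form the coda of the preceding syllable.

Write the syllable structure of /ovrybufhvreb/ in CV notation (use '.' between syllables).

V.CCV.CVCC.CCVC

The vowels are o, y, u, e — 4 nuclei, so 4 syllables.
σ1/σ2 boundary: cluster /vr/ — /vr/ is itself a permitted onset, so the whole cluster goes right; preceding coda = ∅.
σ2/σ3 boundary: just /b/ — single C goes to the following onset.
σ3/σ4 boundary: /fhvr/ — longest licit onset from the right is /vr/, leaving /fh/ as coda.
Syllabification: o.vry.bufh.vreb.
Mapping each syllable to C/V: /o/ → V, /vry/ → CCV, /bufh/ → CVCC, /vreb/ → CCVC.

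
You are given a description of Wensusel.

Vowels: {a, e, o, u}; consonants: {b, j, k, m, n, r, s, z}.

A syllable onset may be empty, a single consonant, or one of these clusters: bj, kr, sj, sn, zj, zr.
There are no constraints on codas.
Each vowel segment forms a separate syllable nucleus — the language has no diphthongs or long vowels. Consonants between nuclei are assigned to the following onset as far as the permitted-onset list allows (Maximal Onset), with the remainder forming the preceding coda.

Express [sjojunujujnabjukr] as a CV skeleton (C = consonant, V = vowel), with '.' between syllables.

The vowels are o, u, u, u, a, u — 6 nuclei, so 6 syllables.
V1 /o/ – V2 /u/: just /j/ — single C goes to the following onset.
V2 /u/ – V3 /u/: /n/ is a single consonant, so it becomes the next onset.
V3 /u/ – V4 /u/: just /j/ — single C goes to the following onset.
V4 /u/ – V5 /a/: /jn/ — longest licit onset from the right is /n/, leaving /j/ as coda.
V5 /a/ – V6 /u/: /bj/ — entire cluster is a permitted onset → onset /bj/, coda ∅.
Syllabification: sjo.ju.nu.juj.na.bjukr.
Mapping each syllable to C/V: /sjo/ → CCV, /ju/ → CV, /nu/ → CV, /juj/ → CVC, /na/ → CV, /bjukr/ → CCVCC.

CCV.CV.CV.CVC.CV.CCVCC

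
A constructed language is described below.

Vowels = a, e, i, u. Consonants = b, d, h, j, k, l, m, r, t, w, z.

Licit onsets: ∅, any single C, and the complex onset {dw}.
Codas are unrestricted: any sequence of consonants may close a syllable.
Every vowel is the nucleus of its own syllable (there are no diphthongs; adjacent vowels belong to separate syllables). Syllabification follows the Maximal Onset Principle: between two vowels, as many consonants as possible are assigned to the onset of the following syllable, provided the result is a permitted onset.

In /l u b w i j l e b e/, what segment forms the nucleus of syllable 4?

e

The vowels are u, i, e, e — 4 nuclei, so 4 syllables.
The fourth nucleus (vowel 4 from the left) is /e/.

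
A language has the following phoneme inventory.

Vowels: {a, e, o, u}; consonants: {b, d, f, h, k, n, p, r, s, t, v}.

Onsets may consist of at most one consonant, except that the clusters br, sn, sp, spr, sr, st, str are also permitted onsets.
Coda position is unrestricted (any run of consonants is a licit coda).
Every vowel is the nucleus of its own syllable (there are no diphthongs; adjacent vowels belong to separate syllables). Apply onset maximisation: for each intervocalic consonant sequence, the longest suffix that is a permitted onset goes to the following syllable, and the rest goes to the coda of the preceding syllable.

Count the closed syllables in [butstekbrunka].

Nuclei (vowels): u, e, u, a → 4 syllables.
σ1/σ2 boundary: cluster /tst/ — the longest permitted-onset suffix is /st/; onset = /st/, preceding coda = /t/.
σ2/σ3 boundary: /kbr/ splits as /k/ + /br/ (/br/ is the longest suffix that is a licit onset).
σ3/σ4 boundary: cluster /nk/ — the longest permitted-onset suffix is /k/; onset = /k/, preceding coda = /n/.
Syllabification: but.stek.brun.ka.
Classifying each syllable: /but/ (closed), /stek/ (closed), /brun/ (closed), /ka/ (open).
Closed syllables: 3.

3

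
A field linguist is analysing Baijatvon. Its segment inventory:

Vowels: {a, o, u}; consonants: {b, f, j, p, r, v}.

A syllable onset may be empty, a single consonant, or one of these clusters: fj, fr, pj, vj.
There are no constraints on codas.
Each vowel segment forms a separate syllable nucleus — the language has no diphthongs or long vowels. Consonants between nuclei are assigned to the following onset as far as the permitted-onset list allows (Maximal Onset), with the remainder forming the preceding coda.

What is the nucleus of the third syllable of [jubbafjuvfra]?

The vowels are u, a, u, a — 4 nuclei, so 4 syllables.
The third nucleus (vowel 3 from the left) is /u/.

u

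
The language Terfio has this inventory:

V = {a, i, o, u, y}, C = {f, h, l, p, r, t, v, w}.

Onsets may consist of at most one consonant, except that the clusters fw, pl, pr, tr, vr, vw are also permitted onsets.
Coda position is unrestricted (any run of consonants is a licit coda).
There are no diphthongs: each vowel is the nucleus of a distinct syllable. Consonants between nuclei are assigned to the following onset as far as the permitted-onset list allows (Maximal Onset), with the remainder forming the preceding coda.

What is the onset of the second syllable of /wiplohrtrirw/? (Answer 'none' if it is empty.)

Vowels present: i, o, i; each is a nucleus, giving 3 syllables.
/i…o/ gap (V1→V2): /pl/ — entire cluster is a permitted onset → onset /pl/, coda ∅.
/o…i/ gap (V2→V3): cluster /hrtr/ — the longest permitted-onset suffix is /tr/; onset = /tr/, preceding coda = /hr/.
Result: wi.plohr.trirw.
Syllable 2 is /plohr/: onset /pl/, nucleus /o/, coda /hr/.

pl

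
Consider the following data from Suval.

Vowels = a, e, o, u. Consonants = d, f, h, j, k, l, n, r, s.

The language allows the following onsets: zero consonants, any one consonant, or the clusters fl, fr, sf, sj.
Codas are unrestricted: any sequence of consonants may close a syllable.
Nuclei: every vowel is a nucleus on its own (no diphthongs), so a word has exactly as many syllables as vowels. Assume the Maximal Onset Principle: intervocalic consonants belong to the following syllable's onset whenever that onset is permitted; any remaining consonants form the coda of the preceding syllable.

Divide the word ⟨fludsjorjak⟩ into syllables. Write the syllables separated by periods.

flud.sjor.jak

Nuclei (vowels): u, o, a → 3 syllables.
V1 /u/ – V2 /o/: cluster /dsj/ — the longest permitted-onset suffix is /sj/; onset = /sj/, preceding coda = /d/.
V2 /o/ – V3 /a/: /rj/; trying suffixes from longest down, /j/ is the first permitted one, so coda /r/ | onset /j/.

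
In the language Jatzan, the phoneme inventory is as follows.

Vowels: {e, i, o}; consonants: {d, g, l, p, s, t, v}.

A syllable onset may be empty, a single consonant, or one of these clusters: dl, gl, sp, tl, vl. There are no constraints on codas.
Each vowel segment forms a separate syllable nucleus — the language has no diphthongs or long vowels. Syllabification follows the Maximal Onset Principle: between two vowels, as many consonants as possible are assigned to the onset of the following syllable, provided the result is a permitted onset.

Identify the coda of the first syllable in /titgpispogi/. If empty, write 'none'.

Vowels present: i, i, o, i; each is a nucleus, giving 4 syllables.
/i…i/ gap (V1→V2): cluster /tgp/ — the longest permitted-onset suffix is /p/; onset = /p/, preceding coda = /tg/.
/i…o/ gap (V2→V3): /sp/ is a licit onset in full, so it all attaches to the next syllable.
/o…i/ gap (V3→V4): just /g/ — single C goes to the following onset.
Syllabification: titg.pi.spo.gi.
Syllable 1 is /titg/: onset /t/, nucleus /i/, coda /tg/.

tg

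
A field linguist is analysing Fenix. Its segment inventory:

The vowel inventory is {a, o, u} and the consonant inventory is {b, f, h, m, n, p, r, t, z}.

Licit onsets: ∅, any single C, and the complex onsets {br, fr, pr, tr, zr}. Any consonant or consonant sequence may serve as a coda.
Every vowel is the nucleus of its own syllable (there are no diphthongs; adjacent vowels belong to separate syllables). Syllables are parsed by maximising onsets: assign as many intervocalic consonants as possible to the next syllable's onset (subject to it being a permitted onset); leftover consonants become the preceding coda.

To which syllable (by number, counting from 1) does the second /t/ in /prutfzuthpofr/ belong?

The vowels are u, u, o — 3 nuclei, so 3 syllables.
V1 /u/ – V2 /u/: /tfz/ — longest licit onset from the right is /z/, leaving /tf/ as coda.
V2 /u/ – V3 /o/: cluster /thp/ — the longest permitted-onset suffix is /p/; onset = /p/, preceding coda = /th/.
So the parse is prutf.zuth.pofr.
The second /t/ is in the coda of syllable 2 (/zuth/).

2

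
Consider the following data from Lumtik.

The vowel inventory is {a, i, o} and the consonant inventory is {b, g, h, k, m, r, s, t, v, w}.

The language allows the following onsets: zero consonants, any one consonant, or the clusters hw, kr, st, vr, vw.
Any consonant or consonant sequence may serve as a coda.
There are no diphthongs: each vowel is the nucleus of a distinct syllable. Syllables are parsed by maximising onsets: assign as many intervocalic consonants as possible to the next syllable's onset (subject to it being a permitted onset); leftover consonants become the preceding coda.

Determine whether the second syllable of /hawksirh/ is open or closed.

closed

Vowels present: a, i; each is a nucleus, giving 2 syllables.
V1 /a/ – V2 /i/: /wks/; trying suffixes from longest down, /s/ is the first permitted one, so coda /wk/ | onset /s/.
Putting it together: hawk.sirh.
Syllable 2 is /sirh/ with coda /rh/, so it is closed.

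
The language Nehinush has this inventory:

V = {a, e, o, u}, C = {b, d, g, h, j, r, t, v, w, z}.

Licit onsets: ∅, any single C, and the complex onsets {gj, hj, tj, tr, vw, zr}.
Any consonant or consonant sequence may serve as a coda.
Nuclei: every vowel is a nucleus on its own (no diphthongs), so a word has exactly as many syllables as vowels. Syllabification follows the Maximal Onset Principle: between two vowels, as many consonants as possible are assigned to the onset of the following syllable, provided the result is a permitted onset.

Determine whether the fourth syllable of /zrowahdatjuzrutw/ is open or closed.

open

Nuclei (vowels): o, a, a, u, u → 5 syllables.
Between /o/ (V1) and /a/ (V2): /w/ → onset of the next syllable (single consonants are always licit onsets).
Between /a/ (V2) and /a/ (V3): /hd/ — longest licit onset from the right is /d/, leaving /h/ as coda.
Between /a/ (V3) and /u/ (V4): /tj/ — entire cluster is a permitted onset → onset /tj/, coda ∅.
Between /u/ (V4) and /u/ (V5): /zr/ — entire cluster is a permitted onset → onset /zr/, coda ∅.
So the parse is zro.wah.da.tju.zrutw.
Syllable 4 is /tju/; it ends in its nucleus with no coda, so it is open.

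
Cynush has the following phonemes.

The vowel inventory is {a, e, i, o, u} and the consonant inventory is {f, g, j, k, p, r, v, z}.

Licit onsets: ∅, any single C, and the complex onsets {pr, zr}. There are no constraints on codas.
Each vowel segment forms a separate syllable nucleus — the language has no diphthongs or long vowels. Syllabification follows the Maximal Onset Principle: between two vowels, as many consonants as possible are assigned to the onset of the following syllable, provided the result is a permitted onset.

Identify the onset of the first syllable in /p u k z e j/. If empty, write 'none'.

The vowels are u, e — 2 nuclei, so 2 syllables.
V1 /u/ – V2 /e/: /kz/ — longest licit onset from the right is /z/, leaving /k/ as coda.
Result: puk.zej.
Syllable 1 is /puk/: onset /p/, nucleus /u/, coda /k/.

p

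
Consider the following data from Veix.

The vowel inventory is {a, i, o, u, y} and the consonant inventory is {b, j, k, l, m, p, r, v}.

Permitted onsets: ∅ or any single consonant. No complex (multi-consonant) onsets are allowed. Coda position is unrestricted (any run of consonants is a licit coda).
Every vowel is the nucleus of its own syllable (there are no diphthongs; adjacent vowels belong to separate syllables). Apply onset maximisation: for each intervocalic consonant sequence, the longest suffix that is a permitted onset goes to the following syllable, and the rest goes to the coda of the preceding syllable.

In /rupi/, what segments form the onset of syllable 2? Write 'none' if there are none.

p

Vowels present: u, i; each is a nucleus, giving 2 syllables.
V1 /u/ – V2 /i/: /p/ → onset of the next syllable (single consonants are always licit onsets).
Syllabification: ru.pi.
Syllable 2 is /pi/: onset /p/, nucleus /i/, coda ∅.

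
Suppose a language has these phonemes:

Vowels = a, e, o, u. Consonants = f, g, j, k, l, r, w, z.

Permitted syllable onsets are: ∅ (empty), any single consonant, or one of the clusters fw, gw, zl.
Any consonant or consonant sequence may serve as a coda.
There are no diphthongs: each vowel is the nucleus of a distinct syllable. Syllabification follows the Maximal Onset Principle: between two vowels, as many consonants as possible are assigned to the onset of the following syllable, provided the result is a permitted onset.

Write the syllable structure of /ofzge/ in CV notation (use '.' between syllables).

Vowels present: o, e; each is a nucleus, giving 2 syllables.
V1 /o/ – V2 /e/: /fzg/ splits as /fz/ + /g/ (/g/ is the longest suffix that is a licit onset).
Putting it together: ofz.ge.
Mapping each syllable to C/V: /ofz/ → VCC, /ge/ → CV.

VCC.CV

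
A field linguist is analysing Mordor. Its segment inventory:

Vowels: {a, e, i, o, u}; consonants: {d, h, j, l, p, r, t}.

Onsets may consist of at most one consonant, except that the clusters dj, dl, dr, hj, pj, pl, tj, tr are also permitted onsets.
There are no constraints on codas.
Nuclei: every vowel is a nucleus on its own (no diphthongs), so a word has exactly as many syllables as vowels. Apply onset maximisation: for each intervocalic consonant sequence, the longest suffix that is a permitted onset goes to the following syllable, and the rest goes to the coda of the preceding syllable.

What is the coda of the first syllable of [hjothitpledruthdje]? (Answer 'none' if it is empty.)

t

Vowels present: o, i, e, u, e; each is a nucleus, giving 5 syllables.
V1 /o/ – V2 /i/: /th/ splits as /t/ + /h/ (/h/ is the longest suffix that is a licit onset).
V2 /i/ – V3 /e/: /tpl/ — longest licit onset from the right is /pl/, leaving /t/ as coda.
V3 /e/ – V4 /u/: /dr/ — entire cluster is a permitted onset → onset /dr/, coda ∅.
V4 /u/ – V5 /e/: /thdj/ splits as /th/ + /dj/ (/dj/ is the longest suffix that is a licit onset).
Result: hjot.hit.ple.druth.dje.
Syllable 1 is /hjot/: onset /hj/, nucleus /o/, coda /t/.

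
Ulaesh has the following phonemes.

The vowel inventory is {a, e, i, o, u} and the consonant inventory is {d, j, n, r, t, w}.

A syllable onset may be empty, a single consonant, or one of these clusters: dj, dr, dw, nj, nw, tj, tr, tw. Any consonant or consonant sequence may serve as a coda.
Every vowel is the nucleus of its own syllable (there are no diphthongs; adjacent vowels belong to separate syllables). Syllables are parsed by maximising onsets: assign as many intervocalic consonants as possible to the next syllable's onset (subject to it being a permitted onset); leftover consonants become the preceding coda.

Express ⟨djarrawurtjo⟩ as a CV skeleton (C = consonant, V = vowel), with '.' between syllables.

Vowels present: a, a, u, o; each is a nucleus, giving 4 syllables.
σ1/σ2 boundary: cluster /rr/ — the longest permitted-onset suffix is /r/; onset = /r/, preceding coda = /r/.
σ2/σ3 boundary: just /w/ — single C goes to the following onset.
σ3/σ4 boundary: /rtj/ — longest licit onset from the right is /tj/, leaving /r/ as coda.
Putting it together: djar.ra.wur.tjo.
Mapping each syllable to C/V: /djar/ → CCVC, /ra/ → CV, /wur/ → CVC, /tjo/ → CCV.

CCVC.CV.CVC.CCV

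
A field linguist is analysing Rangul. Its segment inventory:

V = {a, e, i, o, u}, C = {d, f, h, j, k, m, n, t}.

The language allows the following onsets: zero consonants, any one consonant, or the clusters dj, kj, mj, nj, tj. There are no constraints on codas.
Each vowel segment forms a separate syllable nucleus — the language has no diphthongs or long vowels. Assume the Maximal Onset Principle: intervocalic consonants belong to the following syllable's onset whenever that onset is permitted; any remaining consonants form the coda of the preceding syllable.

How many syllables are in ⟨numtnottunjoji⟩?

5

The vowels are u, o, u, o, i — 5 nuclei, so 5 syllables.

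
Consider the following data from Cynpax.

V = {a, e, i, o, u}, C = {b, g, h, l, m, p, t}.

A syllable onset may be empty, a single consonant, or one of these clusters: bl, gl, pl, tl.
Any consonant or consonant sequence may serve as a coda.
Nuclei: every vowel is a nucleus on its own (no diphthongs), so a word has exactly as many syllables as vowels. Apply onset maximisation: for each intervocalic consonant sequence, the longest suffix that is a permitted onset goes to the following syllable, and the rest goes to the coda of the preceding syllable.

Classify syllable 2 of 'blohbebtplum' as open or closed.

closed

The vowels are o, e, u — 3 nuclei, so 3 syllables.
V1 /o/ – V2 /e/: /hb/ — longest licit onset from the right is /b/, leaving /h/ as coda.
V2 /e/ – V3 /u/: /btpl/; trying suffixes from longest down, /pl/ is the first permitted one, so coda /bt/ | onset /pl/.
So the parse is bloh.bebt.plum.
Syllable 2 is /bebt/ with coda /bt/, so it is closed.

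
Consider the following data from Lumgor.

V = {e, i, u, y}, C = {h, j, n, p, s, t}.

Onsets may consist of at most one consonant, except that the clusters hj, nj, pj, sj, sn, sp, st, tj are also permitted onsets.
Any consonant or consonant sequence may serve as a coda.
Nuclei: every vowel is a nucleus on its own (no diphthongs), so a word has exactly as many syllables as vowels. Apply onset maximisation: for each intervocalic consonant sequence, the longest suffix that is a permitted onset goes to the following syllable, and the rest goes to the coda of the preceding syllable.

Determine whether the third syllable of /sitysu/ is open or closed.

open

Vowels present: i, y, u; each is a nucleus, giving 3 syllables.
Between /i/ (V1) and /y/ (V2): just /t/ — single C goes to the following onset.
Between /y/ (V2) and /u/ (V3): /s/ → onset of the next syllable (single consonants are always licit onsets).
So the parse is si.ty.su.
Syllable 3 is /su/; it ends in its nucleus with no coda, so it is open.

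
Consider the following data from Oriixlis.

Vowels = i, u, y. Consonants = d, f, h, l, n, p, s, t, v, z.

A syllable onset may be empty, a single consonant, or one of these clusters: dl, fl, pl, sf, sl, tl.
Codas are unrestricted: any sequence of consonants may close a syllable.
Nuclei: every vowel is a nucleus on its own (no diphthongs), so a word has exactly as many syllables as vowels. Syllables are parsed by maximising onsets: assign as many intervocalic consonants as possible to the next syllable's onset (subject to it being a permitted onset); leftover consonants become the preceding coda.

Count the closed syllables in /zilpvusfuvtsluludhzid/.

The vowels are i, u, u, u, u, i — 6 nuclei, so 6 syllables.
/i…u/ gap (V1→V2): /lpv/; trying suffixes from longest down, /v/ is the first permitted one, so coda /lp/ | onset /v/.
/u…u/ gap (V2→V3): /sf/ is a licit onset in full, so it all attaches to the next syllable.
/u…u/ gap (V3→V4): cluster /vtsl/ — the longest permitted-onset suffix is /sl/; onset = /sl/, preceding coda = /vt/.
/u…u/ gap (V4→V5): /l/ is a single consonant, so it becomes the next onset.
/u…i/ gap (V5→V6): /dhz/; trying suffixes from longest down, /z/ is the first permitted one, so coda /dh/ | onset /z/.
Syllabification: zilp.vu.sfuvt.slu.ludh.zid.
Classifying each syllable: /zilp/ (closed), /vu/ (open), /sfuvt/ (closed), /slu/ (open), /ludh/ (closed), /zid/ (closed).
Closed syllables: 4.

4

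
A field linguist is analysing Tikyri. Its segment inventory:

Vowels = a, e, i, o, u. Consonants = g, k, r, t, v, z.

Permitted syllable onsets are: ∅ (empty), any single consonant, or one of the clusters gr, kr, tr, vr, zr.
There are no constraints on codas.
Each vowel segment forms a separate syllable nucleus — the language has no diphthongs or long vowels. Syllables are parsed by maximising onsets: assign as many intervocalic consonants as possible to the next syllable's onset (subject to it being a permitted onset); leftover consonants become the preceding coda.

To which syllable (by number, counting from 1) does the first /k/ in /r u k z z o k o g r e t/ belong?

Nuclei (vowels): u, o, o, e → 4 syllables.
V1 /u/ – V2 /o/: /kzz/ — longest licit onset from the right is /z/, leaving /kz/ as coda.
V2 /o/ – V3 /o/: /k/ is a single consonant, so it becomes the next onset.
V3 /o/ – V4 /e/: cluster /gr/ — /gr/ is itself a permitted onset, so the whole cluster goes right; preceding coda = ∅.
Putting it together: rukz.zo.ko.gret.
The first /k/ is in the coda of syllable 1 (/rukz/).

1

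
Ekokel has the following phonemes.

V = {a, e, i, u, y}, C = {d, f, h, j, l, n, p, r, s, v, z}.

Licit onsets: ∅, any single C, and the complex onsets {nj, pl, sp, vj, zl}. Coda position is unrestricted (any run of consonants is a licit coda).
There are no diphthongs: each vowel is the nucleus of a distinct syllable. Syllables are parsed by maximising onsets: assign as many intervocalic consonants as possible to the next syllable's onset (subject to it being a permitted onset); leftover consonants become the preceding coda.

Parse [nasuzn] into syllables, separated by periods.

na.suzn

The vowels are a, u — 2 nuclei, so 2 syllables.
/a…u/ gap (V1→V2): /s/ → onset of the next syllable (single consonants are always licit onsets).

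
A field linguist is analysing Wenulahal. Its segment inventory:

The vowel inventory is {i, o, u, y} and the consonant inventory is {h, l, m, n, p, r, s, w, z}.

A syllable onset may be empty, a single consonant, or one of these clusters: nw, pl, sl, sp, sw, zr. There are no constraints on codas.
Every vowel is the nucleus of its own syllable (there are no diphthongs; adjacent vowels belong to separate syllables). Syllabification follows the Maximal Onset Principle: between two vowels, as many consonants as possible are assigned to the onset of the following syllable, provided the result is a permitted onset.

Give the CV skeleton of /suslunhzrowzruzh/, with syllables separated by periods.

Vowels present: u, u, o, u; each is a nucleus, giving 4 syllables.
V1 /u/ – V2 /u/: /sl/ — entire cluster is a permitted onset → onset /sl/, coda ∅.
V2 /u/ – V3 /o/: /nhzr/; trying suffixes from longest down, /zr/ is the first permitted one, so coda /nh/ | onset /zr/.
V3 /o/ – V4 /u/: /wzr/; trying suffixes from longest down, /zr/ is the first permitted one, so coda /w/ | onset /zr/.
So the parse is su.slunh.zrow.zruzh.
Mapping each syllable to C/V: /su/ → CV, /slunh/ → CCVCC, /zrow/ → CCVC, /zruzh/ → CCVCC.

CV.CCVCC.CCVC.CCVCC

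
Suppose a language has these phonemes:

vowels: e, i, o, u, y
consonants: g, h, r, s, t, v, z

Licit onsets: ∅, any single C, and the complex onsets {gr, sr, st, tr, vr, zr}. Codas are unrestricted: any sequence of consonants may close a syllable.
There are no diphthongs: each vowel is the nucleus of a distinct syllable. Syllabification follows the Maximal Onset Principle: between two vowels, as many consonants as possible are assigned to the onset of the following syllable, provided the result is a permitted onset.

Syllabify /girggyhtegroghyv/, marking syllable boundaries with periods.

girg.gyh.te.grog.hyv

Vowels present: i, y, e, o, y; each is a nucleus, giving 5 syllables.
Between /i/ (V1) and /y/ (V2): /rgg/; trying suffixes from longest down, /g/ is the first permitted one, so coda /rg/ | onset /g/.
Between /y/ (V2) and /e/ (V3): /ht/; trying suffixes from longest down, /t/ is the first permitted one, so coda /h/ | onset /t/.
Between /e/ (V3) and /o/ (V4): cluster /gr/ — /gr/ is itself a permitted onset, so the whole cluster goes right; preceding coda = ∅.
Between /o/ (V4) and /y/ (V5): /gh/ splits as /g/ + /h/ (/h/ is the longest suffix that is a licit onset).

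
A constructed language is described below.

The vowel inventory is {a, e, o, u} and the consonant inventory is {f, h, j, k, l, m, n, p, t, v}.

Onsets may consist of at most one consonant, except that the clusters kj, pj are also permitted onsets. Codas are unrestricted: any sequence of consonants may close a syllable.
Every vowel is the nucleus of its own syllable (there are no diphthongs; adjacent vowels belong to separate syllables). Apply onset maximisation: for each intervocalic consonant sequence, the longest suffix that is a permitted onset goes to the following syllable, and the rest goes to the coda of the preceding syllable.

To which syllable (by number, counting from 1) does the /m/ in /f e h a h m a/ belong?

The vowels are e, a, a — 3 nuclei, so 3 syllables.
V1 /e/ – V2 /a/: just /h/ — single C goes to the following onset.
V2 /a/ – V3 /a/: /hm/ — longest licit onset from the right is /m/, leaving /h/ as coda.
Result: fe.hah.ma.
The /m/ is in the onset of syllable 3 (/ma/).

3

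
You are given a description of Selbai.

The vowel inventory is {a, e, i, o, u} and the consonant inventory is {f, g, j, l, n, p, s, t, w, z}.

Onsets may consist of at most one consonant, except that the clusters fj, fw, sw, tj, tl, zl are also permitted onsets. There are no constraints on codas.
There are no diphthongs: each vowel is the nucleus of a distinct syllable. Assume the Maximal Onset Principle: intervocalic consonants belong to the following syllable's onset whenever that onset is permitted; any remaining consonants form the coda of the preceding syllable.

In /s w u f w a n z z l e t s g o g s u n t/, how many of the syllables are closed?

4

Nuclei (vowels): u, a, e, o, u → 5 syllables.
Between /u/ (V1) and /a/ (V2): /fw/ is a licit onset in full, so it all attaches to the next syllable.
Between /a/ (V2) and /e/ (V3): /nzzl/ splits as /nz/ + /zl/ (/zl/ is the longest suffix that is a licit onset).
Between /e/ (V3) and /o/ (V4): /tsg/ splits as /ts/ + /g/ (/g/ is the longest suffix that is a licit onset).
Between /o/ (V4) and /u/ (V5): cluster /gs/ — the longest permitted-onset suffix is /s/; onset = /s/, preceding coda = /g/.
Syllabification: swu.fwanz.zlets.gog.sunt.
Classifying each syllable: /swu/ (open), /fwanz/ (closed), /zlets/ (closed), /gog/ (closed), /sunt/ (closed).
Closed syllables: 4.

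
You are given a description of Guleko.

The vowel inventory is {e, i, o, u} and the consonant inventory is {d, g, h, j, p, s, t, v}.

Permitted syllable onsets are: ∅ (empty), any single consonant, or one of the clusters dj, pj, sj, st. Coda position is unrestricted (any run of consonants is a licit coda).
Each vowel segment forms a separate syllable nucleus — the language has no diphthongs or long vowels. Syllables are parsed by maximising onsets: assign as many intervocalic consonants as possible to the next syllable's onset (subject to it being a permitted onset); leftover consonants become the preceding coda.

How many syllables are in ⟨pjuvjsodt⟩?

Nuclei (vowels): u, o → 2 syllables.

2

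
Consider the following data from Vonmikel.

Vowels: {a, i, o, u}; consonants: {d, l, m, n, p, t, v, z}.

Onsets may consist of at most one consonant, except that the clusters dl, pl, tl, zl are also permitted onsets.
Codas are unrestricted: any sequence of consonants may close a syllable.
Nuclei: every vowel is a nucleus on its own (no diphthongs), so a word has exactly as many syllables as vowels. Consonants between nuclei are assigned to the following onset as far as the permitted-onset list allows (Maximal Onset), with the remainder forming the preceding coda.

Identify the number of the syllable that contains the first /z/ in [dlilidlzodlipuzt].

The vowels are i, i, o, i, u — 5 nuclei, so 5 syllables.
/i…i/ gap (V1→V2): /l/ is a single consonant, so it becomes the next onset.
/i…o/ gap (V2→V3): /dlz/ — longest licit onset from the right is /z/, leaving /dl/ as coda.
/o…i/ gap (V3→V4): /dl/ — entire cluster is a permitted onset → onset /dl/, coda ∅.
/i…u/ gap (V4→V5): /p/ is a single consonant, so it becomes the next onset.
Putting it together: dli.lidl.zo.dli.puzt.
The first /z/ is in the onset of syllable 3 (/zo/).

3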